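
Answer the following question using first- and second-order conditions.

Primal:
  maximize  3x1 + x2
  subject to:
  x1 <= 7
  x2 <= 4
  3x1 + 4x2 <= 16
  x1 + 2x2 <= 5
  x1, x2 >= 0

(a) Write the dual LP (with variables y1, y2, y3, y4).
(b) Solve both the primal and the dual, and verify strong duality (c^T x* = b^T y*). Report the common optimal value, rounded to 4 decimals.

The standard primal-dual pair for 'max c^T x s.t. A x <= b, x >= 0' is:
  Dual:  min b^T y  s.t.  A^T y >= c,  y >= 0.

So the dual LP is:
  minimize  7y1 + 4y2 + 16y3 + 5y4
  subject to:
    y1 + 3y3 + y4 >= 3
    y2 + 4y3 + 2y4 >= 1
    y1, y2, y3, y4 >= 0

Solving the primal: x* = (5, 0).
  primal value c^T x* = 15.
Solving the dual: y* = (0, 0, 0, 3).
  dual value b^T y* = 15.
Strong duality: c^T x* = b^T y*. Confirmed.

15


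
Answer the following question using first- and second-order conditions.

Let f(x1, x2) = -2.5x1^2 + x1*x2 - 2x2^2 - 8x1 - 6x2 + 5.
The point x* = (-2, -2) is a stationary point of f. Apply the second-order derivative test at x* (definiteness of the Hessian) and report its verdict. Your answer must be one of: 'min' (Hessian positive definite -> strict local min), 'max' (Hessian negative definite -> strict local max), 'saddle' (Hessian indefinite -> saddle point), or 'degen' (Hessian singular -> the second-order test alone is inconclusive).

Compute the Hessian H = grad^2 f:
  H = [[-5, 1], [1, -4]]
Verify stationarity: grad f(x*) = H x* + g = (0, 0).
Eigenvalues of H: -5.618, -3.382.
Both eigenvalues < 0, so H is negative definite -> x* is a strict local max.

max


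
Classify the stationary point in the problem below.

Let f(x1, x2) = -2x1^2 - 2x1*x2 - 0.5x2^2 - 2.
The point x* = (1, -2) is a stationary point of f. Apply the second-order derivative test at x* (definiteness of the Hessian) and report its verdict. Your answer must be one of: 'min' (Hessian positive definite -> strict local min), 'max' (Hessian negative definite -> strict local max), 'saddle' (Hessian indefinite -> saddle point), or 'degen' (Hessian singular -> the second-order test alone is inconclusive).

Compute the Hessian H = grad^2 f:
  H = [[-4, -2], [-2, -1]]
Verify stationarity: grad f(x*) = H x* + g = (0, 0).
Eigenvalues of H: -5, 0.
H has a zero eigenvalue (singular; negative semidefinite but not definite), so H is neither positive definite, negative definite, nor indefinite. The second-order test alone is inconclusive -> degen.
(Indeed, f is constant along the null direction of H through x*, so x* is not a strict local extremum.)

degen


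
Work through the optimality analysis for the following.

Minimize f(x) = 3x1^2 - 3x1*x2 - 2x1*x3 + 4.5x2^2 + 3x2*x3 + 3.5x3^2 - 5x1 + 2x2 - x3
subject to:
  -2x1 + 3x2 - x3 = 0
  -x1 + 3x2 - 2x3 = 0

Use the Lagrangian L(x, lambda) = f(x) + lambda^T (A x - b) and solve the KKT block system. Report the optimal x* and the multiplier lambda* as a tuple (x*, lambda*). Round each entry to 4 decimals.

Form the Lagrangian:
  L(x, lambda) = (1/2) x^T Q x + c^T x + lambda^T (A x - b)
Stationarity (grad_x L = 0): Q x + c + A^T lambda = 0.
Primal feasibility: A x = b.

This gives the KKT block system:
  [ Q   A^T ] [ x     ]   [-c ]
  [ A    0  ] [ lambda ] = [ b ]

Solving the linear system:
  x*      = (0.2222, 0.2222, 0.2222)
  lambda* = (-3.4444, 2.1111)
  f(x*)   = -0.4444

x* = (0.2222, 0.2222, 0.2222), lambda* = (-3.4444, 2.1111)


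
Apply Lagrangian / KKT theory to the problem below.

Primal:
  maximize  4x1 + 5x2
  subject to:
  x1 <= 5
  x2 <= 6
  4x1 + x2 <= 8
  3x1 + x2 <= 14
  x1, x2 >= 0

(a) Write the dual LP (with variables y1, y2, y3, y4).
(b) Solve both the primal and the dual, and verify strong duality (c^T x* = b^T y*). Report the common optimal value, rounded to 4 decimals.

The standard primal-dual pair for 'max c^T x s.t. A x <= b, x >= 0' is:
  Dual:  min b^T y  s.t.  A^T y >= c,  y >= 0.

So the dual LP is:
  minimize  5y1 + 6y2 + 8y3 + 14y4
  subject to:
    y1 + 4y3 + 3y4 >= 4
    y2 + y3 + y4 >= 5
    y1, y2, y3, y4 >= 0

Solving the primal: x* = (0.5, 6).
  primal value c^T x* = 32.
Solving the dual: y* = (0, 4, 1, 0).
  dual value b^T y* = 32.
Strong duality: c^T x* = b^T y*. Confirmed.

32


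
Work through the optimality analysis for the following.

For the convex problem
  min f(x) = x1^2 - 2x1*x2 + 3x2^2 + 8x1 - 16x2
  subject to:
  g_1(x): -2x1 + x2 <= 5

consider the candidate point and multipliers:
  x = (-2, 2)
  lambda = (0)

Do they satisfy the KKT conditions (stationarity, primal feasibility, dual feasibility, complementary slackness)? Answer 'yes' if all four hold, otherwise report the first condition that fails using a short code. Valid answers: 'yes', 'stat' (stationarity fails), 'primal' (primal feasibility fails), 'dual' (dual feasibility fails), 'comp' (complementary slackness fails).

Gradient of f: grad f(x) = Q x + c = (0, 0)
Constraint values g_i(x) = a_i^T x - b_i:
  g_1((-2, 2)) = 1
Stationarity residual: grad f(x) + sum_i lambda_i a_i = (0, 0)
  -> stationarity OK
Primal feasibility (all g_i <= 0): FAILS
Dual feasibility (all lambda_i >= 0): OK
Complementary slackness (lambda_i * g_i(x) = 0 for all i): OK

Verdict: the first failing condition is primal_feasibility -> primal.

primal


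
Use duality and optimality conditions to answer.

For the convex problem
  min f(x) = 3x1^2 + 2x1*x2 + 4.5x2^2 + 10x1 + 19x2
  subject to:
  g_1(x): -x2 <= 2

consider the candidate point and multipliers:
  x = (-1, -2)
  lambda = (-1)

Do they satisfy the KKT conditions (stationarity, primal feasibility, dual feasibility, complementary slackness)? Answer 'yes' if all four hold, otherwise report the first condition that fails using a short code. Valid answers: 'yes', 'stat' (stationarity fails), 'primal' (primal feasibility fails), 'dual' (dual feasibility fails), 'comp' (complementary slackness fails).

Gradient of f: grad f(x) = Q x + c = (0, -1)
Constraint values g_i(x) = a_i^T x - b_i:
  g_1((-1, -2)) = 0
Stationarity residual: grad f(x) + sum_i lambda_i a_i = (0, 0)
  -> stationarity OK
Primal feasibility (all g_i <= 0): OK
Dual feasibility (all lambda_i >= 0): FAILS
Complementary slackness (lambda_i * g_i(x) = 0 for all i): OK

Verdict: the first failing condition is dual_feasibility -> dual.

dual


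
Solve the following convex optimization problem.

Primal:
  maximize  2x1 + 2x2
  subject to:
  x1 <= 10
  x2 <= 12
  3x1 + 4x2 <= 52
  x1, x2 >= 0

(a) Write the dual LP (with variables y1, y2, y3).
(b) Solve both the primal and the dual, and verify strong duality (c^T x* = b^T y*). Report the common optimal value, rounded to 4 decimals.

The standard primal-dual pair for 'max c^T x s.t. A x <= b, x >= 0' is:
  Dual:  min b^T y  s.t.  A^T y >= c,  y >= 0.

So the dual LP is:
  minimize  10y1 + 12y2 + 52y3
  subject to:
    y1 + 3y3 >= 2
    y2 + 4y3 >= 2
    y1, y2, y3 >= 0

Solving the primal: x* = (10, 5.5).
  primal value c^T x* = 31.
Solving the dual: y* = (0.5, 0, 0.5).
  dual value b^T y* = 31.
Strong duality: c^T x* = b^T y*. Confirmed.

31


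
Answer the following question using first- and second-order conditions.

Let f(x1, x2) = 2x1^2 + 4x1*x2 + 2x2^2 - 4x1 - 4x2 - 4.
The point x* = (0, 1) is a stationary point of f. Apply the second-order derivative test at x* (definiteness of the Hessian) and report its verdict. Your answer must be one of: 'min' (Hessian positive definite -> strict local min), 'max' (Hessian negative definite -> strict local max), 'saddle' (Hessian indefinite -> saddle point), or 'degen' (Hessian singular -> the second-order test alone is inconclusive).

Compute the Hessian H = grad^2 f:
  H = [[4, 4], [4, 4]]
Verify stationarity: grad f(x*) = H x* + g = (0, 0).
Eigenvalues of H: 0, 8.
H has a zero eigenvalue (singular; positive semidefinite but not definite), so H is neither positive definite, negative definite, nor indefinite. The second-order test alone is inconclusive -> degen.
(Indeed, f is constant along the null direction of H through x*, so x* is not a strict local extremum.)

degen


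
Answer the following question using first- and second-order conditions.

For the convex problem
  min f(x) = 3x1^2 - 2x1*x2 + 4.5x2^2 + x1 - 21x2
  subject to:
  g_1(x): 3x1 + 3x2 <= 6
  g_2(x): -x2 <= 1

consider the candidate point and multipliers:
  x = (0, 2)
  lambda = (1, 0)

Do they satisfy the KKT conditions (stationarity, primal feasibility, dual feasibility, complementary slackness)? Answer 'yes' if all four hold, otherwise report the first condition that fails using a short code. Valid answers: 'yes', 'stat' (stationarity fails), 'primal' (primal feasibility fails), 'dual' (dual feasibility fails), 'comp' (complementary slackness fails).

Gradient of f: grad f(x) = Q x + c = (-3, -3)
Constraint values g_i(x) = a_i^T x - b_i:
  g_1((0, 2)) = 0
  g_2((0, 2)) = -3
Stationarity residual: grad f(x) + sum_i lambda_i a_i = (0, 0)
  -> stationarity OK
Primal feasibility (all g_i <= 0): OK
Dual feasibility (all lambda_i >= 0): OK
Complementary slackness (lambda_i * g_i(x) = 0 for all i): OK

Verdict: yes, KKT holds.

yes


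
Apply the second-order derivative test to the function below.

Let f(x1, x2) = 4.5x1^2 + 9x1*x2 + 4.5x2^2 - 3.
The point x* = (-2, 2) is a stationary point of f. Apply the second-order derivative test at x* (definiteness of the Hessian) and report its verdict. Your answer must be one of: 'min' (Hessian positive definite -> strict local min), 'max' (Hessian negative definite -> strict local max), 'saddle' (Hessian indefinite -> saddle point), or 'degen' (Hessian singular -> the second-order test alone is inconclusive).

Compute the Hessian H = grad^2 f:
  H = [[9, 9], [9, 9]]
Verify stationarity: grad f(x*) = H x* + g = (0, 0).
Eigenvalues of H: 0, 18.
H has a zero eigenvalue (singular; positive semidefinite but not definite), so H is neither positive definite, negative definite, nor indefinite. The second-order test alone is inconclusive -> degen.
(Indeed, f is constant along the null direction of H through x*, so x* is not a strict local extremum.)

degen


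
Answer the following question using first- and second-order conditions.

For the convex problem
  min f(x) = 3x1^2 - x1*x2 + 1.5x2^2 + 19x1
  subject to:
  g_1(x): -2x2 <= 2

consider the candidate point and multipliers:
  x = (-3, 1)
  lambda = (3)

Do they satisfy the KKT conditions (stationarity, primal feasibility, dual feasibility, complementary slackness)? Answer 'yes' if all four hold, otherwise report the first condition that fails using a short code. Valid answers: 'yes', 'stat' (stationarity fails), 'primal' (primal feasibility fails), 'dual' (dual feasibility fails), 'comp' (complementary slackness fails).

Gradient of f: grad f(x) = Q x + c = (0, 6)
Constraint values g_i(x) = a_i^T x - b_i:
  g_1((-3, 1)) = -4
Stationarity residual: grad f(x) + sum_i lambda_i a_i = (0, 0)
  -> stationarity OK
Primal feasibility (all g_i <= 0): OK
Dual feasibility (all lambda_i >= 0): OK
Complementary slackness (lambda_i * g_i(x) = 0 for all i): FAILS

Verdict: the first failing condition is complementary_slackness -> comp.

comp


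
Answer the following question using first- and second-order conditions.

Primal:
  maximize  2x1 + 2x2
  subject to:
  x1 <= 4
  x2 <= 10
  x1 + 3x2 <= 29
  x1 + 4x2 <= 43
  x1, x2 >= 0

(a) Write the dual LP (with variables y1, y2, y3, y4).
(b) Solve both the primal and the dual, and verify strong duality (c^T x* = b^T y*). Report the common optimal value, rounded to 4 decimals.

The standard primal-dual pair for 'max c^T x s.t. A x <= b, x >= 0' is:
  Dual:  min b^T y  s.t.  A^T y >= c,  y >= 0.

So the dual LP is:
  minimize  4y1 + 10y2 + 29y3 + 43y4
  subject to:
    y1 + y3 + y4 >= 2
    y2 + 3y3 + 4y4 >= 2
    y1, y2, y3, y4 >= 0

Solving the primal: x* = (4, 8.3333).
  primal value c^T x* = 24.6667.
Solving the dual: y* = (1.3333, 0, 0.6667, 0).
  dual value b^T y* = 24.6667.
Strong duality: c^T x* = b^T y*. Confirmed.

24.6667


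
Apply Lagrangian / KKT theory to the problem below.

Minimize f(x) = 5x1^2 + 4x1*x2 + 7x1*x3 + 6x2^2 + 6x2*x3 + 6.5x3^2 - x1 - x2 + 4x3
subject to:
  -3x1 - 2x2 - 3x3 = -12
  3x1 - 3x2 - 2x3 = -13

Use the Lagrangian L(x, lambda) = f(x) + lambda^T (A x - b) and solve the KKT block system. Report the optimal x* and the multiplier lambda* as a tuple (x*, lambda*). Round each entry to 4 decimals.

Form the Lagrangian:
  L(x, lambda) = (1/2) x^T Q x + c^T x + lambda^T (A x - b)
Stationarity (grad_x L = 0): Q x + c + A^T lambda = 0.
Primal feasibility: A x = b.

This gives the KKT block system:
  [ Q   A^T ] [ x     ]   [-c ]
  [ A    0  ] [ lambda ] = [ b ]

Solving the linear system:
  x*      = (-0.2018, 2.3945, 2.6055)
  lambda* = (13.4716, 5.2055)
  f(x*)   = 118.7798

x* = (-0.2018, 2.3945, 2.6055), lambda* = (13.4716, 5.2055)


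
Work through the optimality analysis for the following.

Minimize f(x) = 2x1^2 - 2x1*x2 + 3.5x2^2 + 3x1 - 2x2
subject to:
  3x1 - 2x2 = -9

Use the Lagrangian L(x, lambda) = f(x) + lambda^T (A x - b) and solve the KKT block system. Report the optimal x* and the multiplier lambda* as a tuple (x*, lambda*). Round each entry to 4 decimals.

Form the Lagrangian:
  L(x, lambda) = (1/2) x^T Q x + c^T x + lambda^T (A x - b)
Stationarity (grad_x L = 0): Q x + c + A^T lambda = 0.
Primal feasibility: A x = b.

This gives the KKT block system:
  [ Q   A^T ] [ x     ]   [-c ]
  [ A    0  ] [ lambda ] = [ b ]

Solving the linear system:
  x*      = (-2.7818, 0.3273)
  lambda* = (2.9273)
  f(x*)   = 8.6727

x* = (-2.7818, 0.3273), lambda* = (2.9273)


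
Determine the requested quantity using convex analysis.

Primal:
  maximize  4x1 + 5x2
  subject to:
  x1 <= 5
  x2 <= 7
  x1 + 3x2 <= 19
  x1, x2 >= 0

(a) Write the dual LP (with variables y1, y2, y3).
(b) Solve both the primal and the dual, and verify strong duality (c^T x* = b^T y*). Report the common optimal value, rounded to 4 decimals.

The standard primal-dual pair for 'max c^T x s.t. A x <= b, x >= 0' is:
  Dual:  min b^T y  s.t.  A^T y >= c,  y >= 0.

So the dual LP is:
  minimize  5y1 + 7y2 + 19y3
  subject to:
    y1 + y3 >= 4
    y2 + 3y3 >= 5
    y1, y2, y3 >= 0

Solving the primal: x* = (5, 4.6667).
  primal value c^T x* = 43.3333.
Solving the dual: y* = (2.3333, 0, 1.6667).
  dual value b^T y* = 43.3333.
Strong duality: c^T x* = b^T y*. Confirmed.

43.3333


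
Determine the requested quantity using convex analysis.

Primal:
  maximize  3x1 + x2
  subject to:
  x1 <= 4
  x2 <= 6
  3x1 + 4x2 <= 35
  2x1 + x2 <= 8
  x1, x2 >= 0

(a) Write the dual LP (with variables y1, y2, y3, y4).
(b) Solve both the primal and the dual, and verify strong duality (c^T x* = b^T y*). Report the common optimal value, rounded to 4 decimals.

The standard primal-dual pair for 'max c^T x s.t. A x <= b, x >= 0' is:
  Dual:  min b^T y  s.t.  A^T y >= c,  y >= 0.

So the dual LP is:
  minimize  4y1 + 6y2 + 35y3 + 8y4
  subject to:
    y1 + 3y3 + 2y4 >= 3
    y2 + 4y3 + y4 >= 1
    y1, y2, y3, y4 >= 0

Solving the primal: x* = (4, 0).
  primal value c^T x* = 12.
Solving the dual: y* = (0, 0, 0, 1.5).
  dual value b^T y* = 12.
Strong duality: c^T x* = b^T y*. Confirmed.

12


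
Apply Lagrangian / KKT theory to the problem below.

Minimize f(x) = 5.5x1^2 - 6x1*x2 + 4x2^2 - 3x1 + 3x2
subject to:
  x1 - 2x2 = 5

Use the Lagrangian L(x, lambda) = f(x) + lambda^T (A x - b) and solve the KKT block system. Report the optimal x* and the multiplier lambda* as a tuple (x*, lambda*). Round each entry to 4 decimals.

Form the Lagrangian:
  L(x, lambda) = (1/2) x^T Q x + c^T x + lambda^T (A x - b)
Stationarity (grad_x L = 0): Q x + c + A^T lambda = 0.
Primal feasibility: A x = b.

This gives the KKT block system:
  [ Q   A^T ] [ x     ]   [-c ]
  [ A    0  ] [ lambda ] = [ b ]

Solving the linear system:
  x*      = (-0.5, -2.75)
  lambda* = (-8)
  f(x*)   = 16.625

x* = (-0.5, -2.75), lambda* = (-8)


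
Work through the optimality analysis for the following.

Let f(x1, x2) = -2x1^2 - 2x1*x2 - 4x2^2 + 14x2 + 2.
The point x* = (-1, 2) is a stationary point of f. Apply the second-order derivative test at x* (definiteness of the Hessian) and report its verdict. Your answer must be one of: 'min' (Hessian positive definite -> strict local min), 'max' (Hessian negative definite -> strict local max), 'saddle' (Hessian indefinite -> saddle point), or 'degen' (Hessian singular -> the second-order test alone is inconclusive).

Compute the Hessian H = grad^2 f:
  H = [[-4, -2], [-2, -8]]
Verify stationarity: grad f(x*) = H x* + g = (0, 0).
Eigenvalues of H: -8.8284, -3.1716.
Both eigenvalues < 0, so H is negative definite -> x* is a strict local max.

max


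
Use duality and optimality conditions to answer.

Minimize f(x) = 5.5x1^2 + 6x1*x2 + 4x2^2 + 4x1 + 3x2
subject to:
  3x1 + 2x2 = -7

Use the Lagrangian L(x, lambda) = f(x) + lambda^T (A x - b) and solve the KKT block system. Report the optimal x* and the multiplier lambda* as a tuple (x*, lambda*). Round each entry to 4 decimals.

Form the Lagrangian:
  L(x, lambda) = (1/2) x^T Q x + c^T x + lambda^T (A x - b)
Stationarity (grad_x L = 0): Q x + c + A^T lambda = 0.
Primal feasibility: A x = b.

This gives the KKT block system:
  [ Q   A^T ] [ x     ]   [-c ]
  [ A    0  ] [ lambda ] = [ b ]

Solving the linear system:
  x*      = (-1.8636, -0.7045)
  lambda* = (6.9091)
  f(x*)   = 19.3977

x* = (-1.8636, -0.7045), lambda* = (6.9091)


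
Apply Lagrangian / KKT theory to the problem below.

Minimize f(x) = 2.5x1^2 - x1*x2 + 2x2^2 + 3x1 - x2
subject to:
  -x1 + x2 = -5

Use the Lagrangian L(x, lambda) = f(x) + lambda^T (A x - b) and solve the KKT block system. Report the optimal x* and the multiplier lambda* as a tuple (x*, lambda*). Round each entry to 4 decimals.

Form the Lagrangian:
  L(x, lambda) = (1/2) x^T Q x + c^T x + lambda^T (A x - b)
Stationarity (grad_x L = 0): Q x + c + A^T lambda = 0.
Primal feasibility: A x = b.

This gives the KKT block system:
  [ Q   A^T ] [ x     ]   [-c ]
  [ A    0  ] [ lambda ] = [ b ]

Solving the linear system:
  x*      = (1.8571, -3.1429)
  lambda* = (15.4286)
  f(x*)   = 42.9286

x* = (1.8571, -3.1429), lambda* = (15.4286)


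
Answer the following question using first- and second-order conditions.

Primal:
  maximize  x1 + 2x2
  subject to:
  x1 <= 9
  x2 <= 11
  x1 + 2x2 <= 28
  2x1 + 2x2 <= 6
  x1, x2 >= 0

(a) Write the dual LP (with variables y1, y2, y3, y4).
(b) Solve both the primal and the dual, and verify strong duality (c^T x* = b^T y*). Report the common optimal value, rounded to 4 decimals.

The standard primal-dual pair for 'max c^T x s.t. A x <= b, x >= 0' is:
  Dual:  min b^T y  s.t.  A^T y >= c,  y >= 0.

So the dual LP is:
  minimize  9y1 + 11y2 + 28y3 + 6y4
  subject to:
    y1 + y3 + 2y4 >= 1
    y2 + 2y3 + 2y4 >= 2
    y1, y2, y3, y4 >= 0

Solving the primal: x* = (0, 3).
  primal value c^T x* = 6.
Solving the dual: y* = (0, 0, 0, 1).
  dual value b^T y* = 6.
Strong duality: c^T x* = b^T y*. Confirmed.

6


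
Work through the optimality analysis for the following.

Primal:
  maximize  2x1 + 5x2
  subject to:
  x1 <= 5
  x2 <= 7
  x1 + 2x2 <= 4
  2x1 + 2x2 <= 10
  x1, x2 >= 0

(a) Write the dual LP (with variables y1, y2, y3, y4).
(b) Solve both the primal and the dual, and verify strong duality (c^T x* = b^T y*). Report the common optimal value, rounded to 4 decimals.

The standard primal-dual pair for 'max c^T x s.t. A x <= b, x >= 0' is:
  Dual:  min b^T y  s.t.  A^T y >= c,  y >= 0.

So the dual LP is:
  minimize  5y1 + 7y2 + 4y3 + 10y4
  subject to:
    y1 + y3 + 2y4 >= 2
    y2 + 2y3 + 2y4 >= 5
    y1, y2, y3, y4 >= 0

Solving the primal: x* = (0, 2).
  primal value c^T x* = 10.
Solving the dual: y* = (0, 0, 2.5, 0).
  dual value b^T y* = 10.
Strong duality: c^T x* = b^T y*. Confirmed.

10


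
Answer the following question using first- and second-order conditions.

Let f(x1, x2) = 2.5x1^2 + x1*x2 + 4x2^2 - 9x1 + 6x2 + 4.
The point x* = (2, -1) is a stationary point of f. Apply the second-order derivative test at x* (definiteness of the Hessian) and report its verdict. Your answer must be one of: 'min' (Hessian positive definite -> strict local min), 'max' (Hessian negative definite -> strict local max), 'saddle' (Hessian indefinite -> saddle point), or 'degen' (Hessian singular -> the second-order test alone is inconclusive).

Compute the Hessian H = grad^2 f:
  H = [[5, 1], [1, 8]]
Verify stationarity: grad f(x*) = H x* + g = (0, 0).
Eigenvalues of H: 4.6972, 8.3028.
Both eigenvalues > 0, so H is positive definite -> x* is a strict local min.

min


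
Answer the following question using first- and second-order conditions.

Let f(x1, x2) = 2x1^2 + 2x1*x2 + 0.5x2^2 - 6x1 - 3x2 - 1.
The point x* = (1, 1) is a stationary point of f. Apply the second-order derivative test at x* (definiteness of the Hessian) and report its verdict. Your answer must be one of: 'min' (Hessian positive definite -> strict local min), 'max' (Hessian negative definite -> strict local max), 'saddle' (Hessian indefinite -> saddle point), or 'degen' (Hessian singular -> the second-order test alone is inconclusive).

Compute the Hessian H = grad^2 f:
  H = [[4, 2], [2, 1]]
Verify stationarity: grad f(x*) = H x* + g = (0, 0).
Eigenvalues of H: 0, 5.
H has a zero eigenvalue (singular; positive semidefinite but not definite), so H is neither positive definite, negative definite, nor indefinite. The second-order test alone is inconclusive -> degen.
(Indeed, f is constant along the null direction of H through x*, so x* is not a strict local extremum.)

degen


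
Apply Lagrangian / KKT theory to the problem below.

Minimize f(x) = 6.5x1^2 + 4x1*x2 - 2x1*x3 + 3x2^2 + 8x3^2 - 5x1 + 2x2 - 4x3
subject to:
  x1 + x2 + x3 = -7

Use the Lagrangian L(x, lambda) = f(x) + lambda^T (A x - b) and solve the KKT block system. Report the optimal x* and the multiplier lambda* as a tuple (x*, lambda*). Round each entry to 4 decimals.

Form the Lagrangian:
  L(x, lambda) = (1/2) x^T Q x + c^T x + lambda^T (A x - b)
Stationarity (grad_x L = 0): Q x + c + A^T lambda = 0.
Primal feasibility: A x = b.

This gives the KKT block system:
  [ Q   A^T ] [ x     ]   [-c ]
  [ A    0  ] [ lambda ] = [ b ]

Solving the linear system:
  x*      = (-0.6364, -4.7273, -1.6364)
  lambda* = (28.9091)
  f(x*)   = 101.3182

x* = (-0.6364, -4.7273, -1.6364), lambda* = (28.9091)


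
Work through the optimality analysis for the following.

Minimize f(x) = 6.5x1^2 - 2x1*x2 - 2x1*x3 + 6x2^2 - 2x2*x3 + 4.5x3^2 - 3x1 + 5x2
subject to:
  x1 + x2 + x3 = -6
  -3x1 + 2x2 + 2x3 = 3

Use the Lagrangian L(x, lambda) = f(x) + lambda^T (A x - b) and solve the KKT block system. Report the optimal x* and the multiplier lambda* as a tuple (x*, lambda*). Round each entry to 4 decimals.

Form the Lagrangian:
  L(x, lambda) = (1/2) x^T Q x + c^T x + lambda^T (A x - b)
Stationarity (grad_x L = 0): Q x + c + A^T lambda = 0.
Primal feasibility: A x = b.

This gives the KKT block system:
  [ Q   A^T ] [ x     ]   [-c ]
  [ A    0  ] [ lambda ] = [ b ]

Solving the linear system:
  x*      = (-3, -1.52, -1.48)
  lambda* = (16.968, -6.344)
  f(x*)   = 61.12

x* = (-3, -1.52, -1.48), lambda* = (16.968, -6.344)


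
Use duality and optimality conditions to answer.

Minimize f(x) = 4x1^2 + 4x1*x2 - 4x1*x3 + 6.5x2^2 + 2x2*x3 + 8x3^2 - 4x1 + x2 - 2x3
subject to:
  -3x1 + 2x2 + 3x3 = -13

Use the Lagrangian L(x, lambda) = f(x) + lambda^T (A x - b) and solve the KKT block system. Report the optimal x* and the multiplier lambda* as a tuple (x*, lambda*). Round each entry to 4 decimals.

Form the Lagrangian:
  L(x, lambda) = (1/2) x^T Q x + c^T x + lambda^T (A x - b)
Stationarity (grad_x L = 0): Q x + c + A^T lambda = 0.
Primal feasibility: A x = b.

This gives the KKT block system:
  [ Q   A^T ] [ x     ]   [-c ]
  [ A    0  ] [ lambda ] = [ b ]

Solving the linear system:
  x*      = (3.3877, -1.8982, 0.3199)
  lambda* = (4.7431)
  f(x*)   = 22.7859

x* = (3.3877, -1.8982, 0.3199), lambda* = (4.7431)


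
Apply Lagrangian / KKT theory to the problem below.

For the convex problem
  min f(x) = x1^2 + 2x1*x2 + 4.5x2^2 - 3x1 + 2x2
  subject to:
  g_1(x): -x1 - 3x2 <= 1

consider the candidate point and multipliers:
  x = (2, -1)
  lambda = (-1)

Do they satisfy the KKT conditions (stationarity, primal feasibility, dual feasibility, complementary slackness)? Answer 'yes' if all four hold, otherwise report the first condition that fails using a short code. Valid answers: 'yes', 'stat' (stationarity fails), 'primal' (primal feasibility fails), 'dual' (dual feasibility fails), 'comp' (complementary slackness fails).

Gradient of f: grad f(x) = Q x + c = (-1, -3)
Constraint values g_i(x) = a_i^T x - b_i:
  g_1((2, -1)) = 0
Stationarity residual: grad f(x) + sum_i lambda_i a_i = (0, 0)
  -> stationarity OK
Primal feasibility (all g_i <= 0): OK
Dual feasibility (all lambda_i >= 0): FAILS
Complementary slackness (lambda_i * g_i(x) = 0 for all i): OK

Verdict: the first failing condition is dual_feasibility -> dual.

dual


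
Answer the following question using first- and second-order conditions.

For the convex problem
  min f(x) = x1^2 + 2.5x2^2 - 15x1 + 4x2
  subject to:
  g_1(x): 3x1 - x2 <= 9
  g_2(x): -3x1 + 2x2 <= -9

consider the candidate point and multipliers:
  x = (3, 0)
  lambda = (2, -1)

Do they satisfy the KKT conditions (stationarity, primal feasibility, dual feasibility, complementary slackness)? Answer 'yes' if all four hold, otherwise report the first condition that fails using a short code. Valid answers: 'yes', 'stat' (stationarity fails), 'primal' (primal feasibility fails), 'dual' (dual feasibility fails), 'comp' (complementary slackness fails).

Gradient of f: grad f(x) = Q x + c = (-9, 4)
Constraint values g_i(x) = a_i^T x - b_i:
  g_1((3, 0)) = 0
  g_2((3, 0)) = 0
Stationarity residual: grad f(x) + sum_i lambda_i a_i = (0, 0)
  -> stationarity OK
Primal feasibility (all g_i <= 0): OK
Dual feasibility (all lambda_i >= 0): FAILS
Complementary slackness (lambda_i * g_i(x) = 0 for all i): OK

Verdict: the first failing condition is dual_feasibility -> dual.

dual


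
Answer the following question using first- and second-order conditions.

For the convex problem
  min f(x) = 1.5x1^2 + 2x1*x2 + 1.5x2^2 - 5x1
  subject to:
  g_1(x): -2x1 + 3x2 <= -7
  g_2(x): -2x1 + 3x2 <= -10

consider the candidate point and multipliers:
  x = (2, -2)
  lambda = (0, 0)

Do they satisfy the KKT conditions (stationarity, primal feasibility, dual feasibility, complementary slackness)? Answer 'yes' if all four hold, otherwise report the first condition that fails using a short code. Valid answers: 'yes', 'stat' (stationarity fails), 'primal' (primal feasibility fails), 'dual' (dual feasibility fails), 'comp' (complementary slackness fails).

Gradient of f: grad f(x) = Q x + c = (-3, -2)
Constraint values g_i(x) = a_i^T x - b_i:
  g_1((2, -2)) = -3
  g_2((2, -2)) = 0
Stationarity residual: grad f(x) + sum_i lambda_i a_i = (-3, -2)
  -> stationarity FAILS
Primal feasibility (all g_i <= 0): OK
Dual feasibility (all lambda_i >= 0): OK
Complementary slackness (lambda_i * g_i(x) = 0 for all i): OK

Verdict: the first failing condition is stationarity -> stat.

stat


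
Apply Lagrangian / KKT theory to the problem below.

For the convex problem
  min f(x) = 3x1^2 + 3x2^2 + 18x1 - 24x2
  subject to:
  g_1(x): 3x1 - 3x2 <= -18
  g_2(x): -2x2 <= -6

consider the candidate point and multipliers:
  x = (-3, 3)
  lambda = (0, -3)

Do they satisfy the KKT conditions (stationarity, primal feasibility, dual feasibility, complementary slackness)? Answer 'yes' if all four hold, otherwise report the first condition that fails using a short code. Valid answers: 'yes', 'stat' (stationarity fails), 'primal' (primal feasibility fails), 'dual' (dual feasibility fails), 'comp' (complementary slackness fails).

Gradient of f: grad f(x) = Q x + c = (0, -6)
Constraint values g_i(x) = a_i^T x - b_i:
  g_1((-3, 3)) = 0
  g_2((-3, 3)) = 0
Stationarity residual: grad f(x) + sum_i lambda_i a_i = (0, 0)
  -> stationarity OK
Primal feasibility (all g_i <= 0): OK
Dual feasibility (all lambda_i >= 0): FAILS
Complementary slackness (lambda_i * g_i(x) = 0 for all i): OK

Verdict: the first failing condition is dual_feasibility -> dual.

dual


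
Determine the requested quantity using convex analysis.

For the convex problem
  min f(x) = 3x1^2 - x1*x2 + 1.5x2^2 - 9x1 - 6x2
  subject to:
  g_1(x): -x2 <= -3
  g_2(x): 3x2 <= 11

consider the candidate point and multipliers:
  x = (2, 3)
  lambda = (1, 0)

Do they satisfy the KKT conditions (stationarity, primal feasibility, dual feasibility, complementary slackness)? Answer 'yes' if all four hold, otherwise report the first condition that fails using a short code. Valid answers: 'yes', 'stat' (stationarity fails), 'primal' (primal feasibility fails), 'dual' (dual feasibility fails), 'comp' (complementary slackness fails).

Gradient of f: grad f(x) = Q x + c = (0, 1)
Constraint values g_i(x) = a_i^T x - b_i:
  g_1((2, 3)) = 0
  g_2((2, 3)) = -2
Stationarity residual: grad f(x) + sum_i lambda_i a_i = (0, 0)
  -> stationarity OK
Primal feasibility (all g_i <= 0): OK
Dual feasibility (all lambda_i >= 0): OK
Complementary slackness (lambda_i * g_i(x) = 0 for all i): OK

Verdict: yes, KKT holds.

yes


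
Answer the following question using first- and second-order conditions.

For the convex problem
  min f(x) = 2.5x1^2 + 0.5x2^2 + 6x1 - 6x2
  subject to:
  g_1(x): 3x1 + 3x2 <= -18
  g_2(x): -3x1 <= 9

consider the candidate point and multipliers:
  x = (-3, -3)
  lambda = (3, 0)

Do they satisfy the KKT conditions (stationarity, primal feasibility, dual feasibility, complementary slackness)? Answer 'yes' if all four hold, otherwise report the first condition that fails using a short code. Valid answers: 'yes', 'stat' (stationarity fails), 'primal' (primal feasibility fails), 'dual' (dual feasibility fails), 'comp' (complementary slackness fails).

Gradient of f: grad f(x) = Q x + c = (-9, -9)
Constraint values g_i(x) = a_i^T x - b_i:
  g_1((-3, -3)) = 0
  g_2((-3, -3)) = 0
Stationarity residual: grad f(x) + sum_i lambda_i a_i = (0, 0)
  -> stationarity OK
Primal feasibility (all g_i <= 0): OK
Dual feasibility (all lambda_i >= 0): OK
Complementary slackness (lambda_i * g_i(x) = 0 for all i): OK

Verdict: yes, KKT holds.

yes


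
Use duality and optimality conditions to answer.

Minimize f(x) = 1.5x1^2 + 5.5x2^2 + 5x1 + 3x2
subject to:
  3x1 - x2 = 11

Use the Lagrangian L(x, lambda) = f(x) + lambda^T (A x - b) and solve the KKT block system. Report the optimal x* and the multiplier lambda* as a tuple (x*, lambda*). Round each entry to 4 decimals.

Form the Lagrangian:
  L(x, lambda) = (1/2) x^T Q x + c^T x + lambda^T (A x - b)
Stationarity (grad_x L = 0): Q x + c + A^T lambda = 0.
Primal feasibility: A x = b.

This gives the KKT block system:
  [ Q   A^T ] [ x     ]   [-c ]
  [ A    0  ] [ lambda ] = [ b ]

Solving the linear system:
  x*      = (3.4216, -0.7353)
  lambda* = (-5.0882)
  f(x*)   = 35.4363

x* = (3.4216, -0.7353), lambda* = (-5.0882)


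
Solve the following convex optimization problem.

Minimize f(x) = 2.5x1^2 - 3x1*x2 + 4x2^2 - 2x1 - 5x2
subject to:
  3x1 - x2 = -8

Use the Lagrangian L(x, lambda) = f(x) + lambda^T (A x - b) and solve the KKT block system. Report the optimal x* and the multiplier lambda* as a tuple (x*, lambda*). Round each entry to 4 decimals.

Form the Lagrangian:
  L(x, lambda) = (1/2) x^T Q x + c^T x + lambda^T (A x - b)
Stationarity (grad_x L = 0): Q x + c + A^T lambda = 0.
Primal feasibility: A x = b.

This gives the KKT block system:
  [ Q   A^T ] [ x     ]   [-c ]
  [ A    0  ] [ lambda ] = [ b ]

Solving the linear system:
  x*      = (-2.5593, 0.322)
  lambda* = (5.2542)
  f(x*)   = 22.7712

x* = (-2.5593, 0.322), lambda* = (5.2542)


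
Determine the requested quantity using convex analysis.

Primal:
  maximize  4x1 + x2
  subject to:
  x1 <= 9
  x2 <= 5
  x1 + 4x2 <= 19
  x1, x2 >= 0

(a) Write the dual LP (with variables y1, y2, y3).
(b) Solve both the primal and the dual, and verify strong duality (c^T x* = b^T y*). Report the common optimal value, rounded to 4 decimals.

The standard primal-dual pair for 'max c^T x s.t. A x <= b, x >= 0' is:
  Dual:  min b^T y  s.t.  A^T y >= c,  y >= 0.

So the dual LP is:
  minimize  9y1 + 5y2 + 19y3
  subject to:
    y1 + y3 >= 4
    y2 + 4y3 >= 1
    y1, y2, y3 >= 0

Solving the primal: x* = (9, 2.5).
  primal value c^T x* = 38.5.
Solving the dual: y* = (3.75, 0, 0.25).
  dual value b^T y* = 38.5.
Strong duality: c^T x* = b^T y*. Confirmed.

38.5


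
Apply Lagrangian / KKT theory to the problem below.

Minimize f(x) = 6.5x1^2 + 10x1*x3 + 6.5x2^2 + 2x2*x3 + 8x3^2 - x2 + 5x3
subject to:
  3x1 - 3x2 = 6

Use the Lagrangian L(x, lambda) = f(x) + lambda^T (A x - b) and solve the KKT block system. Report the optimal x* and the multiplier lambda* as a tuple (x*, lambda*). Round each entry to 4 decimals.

Form the Lagrangian:
  L(x, lambda) = (1/2) x^T Q x + c^T x + lambda^T (A x - b)
Stationarity (grad_x L = 0): Q x + c + A^T lambda = 0.
Primal feasibility: A x = b.

This gives the KKT block system:
  [ Q   A^T ] [ x     ]   [-c ]
  [ A    0  ] [ lambda ] = [ b ]

Solving the linear system:
  x*      = (1.6324, -0.3676, -1.2868)
  lambda* = (-2.7843)
  f(x*)   = 5.3199

x* = (1.6324, -0.3676, -1.2868), lambda* = (-2.7843)


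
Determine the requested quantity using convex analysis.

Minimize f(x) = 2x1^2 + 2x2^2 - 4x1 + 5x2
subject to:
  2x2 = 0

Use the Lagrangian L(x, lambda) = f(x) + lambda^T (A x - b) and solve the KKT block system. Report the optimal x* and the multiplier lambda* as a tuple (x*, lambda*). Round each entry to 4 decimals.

Form the Lagrangian:
  L(x, lambda) = (1/2) x^T Q x + c^T x + lambda^T (A x - b)
Stationarity (grad_x L = 0): Q x + c + A^T lambda = 0.
Primal feasibility: A x = b.

This gives the KKT block system:
  [ Q   A^T ] [ x     ]   [-c ]
  [ A    0  ] [ lambda ] = [ b ]

Solving the linear system:
  x*      = (1, 0)
  lambda* = (-2.5)
  f(x*)   = -2

x* = (1, 0), lambda* = (-2.5)


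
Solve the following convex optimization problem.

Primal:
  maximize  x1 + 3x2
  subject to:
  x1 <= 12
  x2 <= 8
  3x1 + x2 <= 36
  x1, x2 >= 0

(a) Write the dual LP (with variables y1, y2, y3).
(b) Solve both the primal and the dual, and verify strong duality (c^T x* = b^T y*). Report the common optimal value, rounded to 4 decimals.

The standard primal-dual pair for 'max c^T x s.t. A x <= b, x >= 0' is:
  Dual:  min b^T y  s.t.  A^T y >= c,  y >= 0.

So the dual LP is:
  minimize  12y1 + 8y2 + 36y3
  subject to:
    y1 + 3y3 >= 1
    y2 + y3 >= 3
    y1, y2, y3 >= 0

Solving the primal: x* = (9.3333, 8).
  primal value c^T x* = 33.3333.
Solving the dual: y* = (0, 2.6667, 0.3333).
  dual value b^T y* = 33.3333.
Strong duality: c^T x* = b^T y*. Confirmed.

33.3333


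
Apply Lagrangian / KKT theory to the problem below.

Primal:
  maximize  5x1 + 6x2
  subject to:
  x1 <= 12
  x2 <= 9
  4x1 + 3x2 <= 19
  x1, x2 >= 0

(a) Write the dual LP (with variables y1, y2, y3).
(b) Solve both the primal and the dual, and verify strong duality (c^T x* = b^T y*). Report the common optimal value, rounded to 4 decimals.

The standard primal-dual pair for 'max c^T x s.t. A x <= b, x >= 0' is:
  Dual:  min b^T y  s.t.  A^T y >= c,  y >= 0.

So the dual LP is:
  minimize  12y1 + 9y2 + 19y3
  subject to:
    y1 + 4y3 >= 5
    y2 + 3y3 >= 6
    y1, y2, y3 >= 0

Solving the primal: x* = (0, 6.3333).
  primal value c^T x* = 38.
Solving the dual: y* = (0, 0, 2).
  dual value b^T y* = 38.
Strong duality: c^T x* = b^T y*. Confirmed.

38


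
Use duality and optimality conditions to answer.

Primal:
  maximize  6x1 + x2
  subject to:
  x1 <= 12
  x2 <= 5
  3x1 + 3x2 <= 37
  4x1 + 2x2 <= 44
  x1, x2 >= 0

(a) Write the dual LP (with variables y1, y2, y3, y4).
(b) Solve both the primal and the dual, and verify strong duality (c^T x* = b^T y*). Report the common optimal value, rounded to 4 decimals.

The standard primal-dual pair for 'max c^T x s.t. A x <= b, x >= 0' is:
  Dual:  min b^T y  s.t.  A^T y >= c,  y >= 0.

So the dual LP is:
  minimize  12y1 + 5y2 + 37y3 + 44y4
  subject to:
    y1 + 3y3 + 4y4 >= 6
    y2 + 3y3 + 2y4 >= 1
    y1, y2, y3, y4 >= 0

Solving the primal: x* = (11, 0).
  primal value c^T x* = 66.
Solving the dual: y* = (0, 0, 0, 1.5).
  dual value b^T y* = 66.
Strong duality: c^T x* = b^T y*. Confirmed.

66


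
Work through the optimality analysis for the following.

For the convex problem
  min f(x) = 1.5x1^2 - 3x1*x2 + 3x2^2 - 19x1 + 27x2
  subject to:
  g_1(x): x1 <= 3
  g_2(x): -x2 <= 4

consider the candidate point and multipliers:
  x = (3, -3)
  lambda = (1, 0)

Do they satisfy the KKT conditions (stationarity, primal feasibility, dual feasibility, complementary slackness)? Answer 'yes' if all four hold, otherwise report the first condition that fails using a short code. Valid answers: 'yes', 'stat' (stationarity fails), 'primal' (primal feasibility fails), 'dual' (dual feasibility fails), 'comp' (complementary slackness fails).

Gradient of f: grad f(x) = Q x + c = (-1, 0)
Constraint values g_i(x) = a_i^T x - b_i:
  g_1((3, -3)) = 0
  g_2((3, -3)) = -1
Stationarity residual: grad f(x) + sum_i lambda_i a_i = (0, 0)
  -> stationarity OK
Primal feasibility (all g_i <= 0): OK
Dual feasibility (all lambda_i >= 0): OK
Complementary slackness (lambda_i * g_i(x) = 0 for all i): OK

Verdict: yes, KKT holds.

yes


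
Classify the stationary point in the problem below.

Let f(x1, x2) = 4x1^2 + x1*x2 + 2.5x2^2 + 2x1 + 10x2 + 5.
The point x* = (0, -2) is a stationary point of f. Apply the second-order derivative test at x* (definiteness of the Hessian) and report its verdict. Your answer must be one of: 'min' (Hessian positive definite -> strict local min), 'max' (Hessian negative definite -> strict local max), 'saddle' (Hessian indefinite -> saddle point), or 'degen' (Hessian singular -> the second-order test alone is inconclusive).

Compute the Hessian H = grad^2 f:
  H = [[8, 1], [1, 5]]
Verify stationarity: grad f(x*) = H x* + g = (0, 0).
Eigenvalues of H: 4.6972, 8.3028.
Both eigenvalues > 0, so H is positive definite -> x* is a strict local min.

min


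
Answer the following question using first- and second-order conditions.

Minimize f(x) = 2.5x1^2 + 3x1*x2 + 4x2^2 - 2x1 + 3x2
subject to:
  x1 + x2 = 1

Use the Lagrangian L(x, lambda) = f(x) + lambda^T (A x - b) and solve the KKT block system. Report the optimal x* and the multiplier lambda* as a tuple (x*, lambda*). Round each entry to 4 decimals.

Form the Lagrangian:
  L(x, lambda) = (1/2) x^T Q x + c^T x + lambda^T (A x - b)
Stationarity (grad_x L = 0): Q x + c + A^T lambda = 0.
Primal feasibility: A x = b.

This gives the KKT block system:
  [ Q   A^T ] [ x     ]   [-c ]
  [ A    0  ] [ lambda ] = [ b ]

Solving the linear system:
  x*      = (1.4286, -0.4286)
  lambda* = (-3.8571)
  f(x*)   = -0.1429

x* = (1.4286, -0.4286), lambda* = (-3.8571)


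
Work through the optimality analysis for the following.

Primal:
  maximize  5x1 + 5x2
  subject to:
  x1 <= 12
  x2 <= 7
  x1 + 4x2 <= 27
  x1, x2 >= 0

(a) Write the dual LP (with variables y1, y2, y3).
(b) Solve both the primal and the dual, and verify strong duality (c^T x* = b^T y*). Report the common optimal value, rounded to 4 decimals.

The standard primal-dual pair for 'max c^T x s.t. A x <= b, x >= 0' is:
  Dual:  min b^T y  s.t.  A^T y >= c,  y >= 0.

So the dual LP is:
  minimize  12y1 + 7y2 + 27y3
  subject to:
    y1 + y3 >= 5
    y2 + 4y3 >= 5
    y1, y2, y3 >= 0

Solving the primal: x* = (12, 3.75).
  primal value c^T x* = 78.75.
Solving the dual: y* = (3.75, 0, 1.25).
  dual value b^T y* = 78.75.
Strong duality: c^T x* = b^T y*. Confirmed.

78.75


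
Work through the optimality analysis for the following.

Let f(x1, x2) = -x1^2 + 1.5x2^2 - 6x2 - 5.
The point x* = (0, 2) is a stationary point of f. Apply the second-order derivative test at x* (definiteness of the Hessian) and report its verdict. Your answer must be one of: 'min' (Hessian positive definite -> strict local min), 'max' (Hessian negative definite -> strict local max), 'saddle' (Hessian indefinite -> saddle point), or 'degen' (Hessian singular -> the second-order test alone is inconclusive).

Compute the Hessian H = grad^2 f:
  H = [[-2, 0], [0, 3]]
Verify stationarity: grad f(x*) = H x* + g = (0, 0).
Eigenvalues of H: -2, 3.
Eigenvalues have mixed signs, so H is indefinite -> x* is a saddle point.

saddle
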